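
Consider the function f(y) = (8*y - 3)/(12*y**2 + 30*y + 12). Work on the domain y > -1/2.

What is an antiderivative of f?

Factor the denominator (6*(y + 2)*(2*y + 1)) and decompose: f = -7/(9*(2*y + 1)) + 19/(18*(y + 2)); each piece integrates to a log, atan, or power term.
Check: d/dy[-7*log(y + 1/2)/18 + 19*log(y + 2)/18] = (8*y - 3)/(12*y**2 + 30*y + 12) = f(y).

An antiderivative is F(y) = -7*log(y + 1/2)/18 + 19*log(y + 2)/18.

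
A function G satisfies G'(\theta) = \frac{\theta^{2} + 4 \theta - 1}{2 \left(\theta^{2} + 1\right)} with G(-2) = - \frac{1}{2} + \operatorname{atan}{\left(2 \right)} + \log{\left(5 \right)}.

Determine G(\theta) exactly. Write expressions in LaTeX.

Any candidate G(\theta) must reproduce the stated G'(\theta) exactly.
A general antiderivative is \frac{\theta}{2} + \log{\left(\theta^{2} + 1 \right)} - \operatorname{atan}{\left(\theta \right)} + C.
The condition gives C = - \frac{1}{2} + \operatorname{atan}{\left(2 \right)} + \log{\left(5 \right)} - (-1 + \operatorname{atan}{\left(2 \right)} + \log{\left(5 \right)}) = \frac{1}{2}.
So G(\theta) = \frac{\theta}{2} + \log{\left(\theta^{2} + 1 \right)} - \operatorname{atan}{\left(\theta \right)} + \frac{1}{2}.
Check: d/d\theta[\frac{\theta}{2} + \log{\left(\theta^{2} + 1 \right)} - \operatorname{atan}{\left(\theta \right)} + \frac{1}{2}] = \frac{\theta^{2} + 4 \theta - 1}{2 \theta^{2} + 2}, which equals G'(\theta).

G(\theta) = \frac{\theta}{2} + \log{\left(\theta^{2} + 1 \right)} - \operatorname{atan}{\left(\theta \right)} + \frac{1}{2}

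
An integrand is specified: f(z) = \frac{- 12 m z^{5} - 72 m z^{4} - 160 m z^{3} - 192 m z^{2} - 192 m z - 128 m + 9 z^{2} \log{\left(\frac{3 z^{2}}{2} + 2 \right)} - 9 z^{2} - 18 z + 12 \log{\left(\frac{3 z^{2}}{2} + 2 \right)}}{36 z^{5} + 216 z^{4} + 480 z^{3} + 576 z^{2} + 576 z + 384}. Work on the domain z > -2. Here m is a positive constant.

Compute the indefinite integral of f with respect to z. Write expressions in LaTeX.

F(z) = \frac{- 8 m z^{3} - 32 m z^{2} - 32 m z - 3 \log{\left(\frac{3 z^{2}}{2} + 2 \right)}}{24 z^{2} + 96 z + 96} + C

A candidate is checked by its d/dz: the result must match f(z).
Check: d/dz[\frac{- 8 m z^{3} - 32 m z^{2} - 32 m z - 3 \log{\left(\frac{3 z^{2}}{2} + 2 \right)}}{24 z^{2} + 96 z + 96}] = \frac{- 12 m z^{5} - 72 m z^{4} - 160 m z^{3} - 192 m z^{2} - 192 m z - 128 m + 9 z^{2} \log{\left(\frac{3 z^{2}}{2} + 2 \right)} - 9 z^{2} - 18 z + 12 \log{\left(\frac{3 z^{2}}{2} + 2 \right)}}{36 z^{5} + 216 z^{4} + 480 z^{3} + 576 z^{2} + 576 z + 384} = f(z).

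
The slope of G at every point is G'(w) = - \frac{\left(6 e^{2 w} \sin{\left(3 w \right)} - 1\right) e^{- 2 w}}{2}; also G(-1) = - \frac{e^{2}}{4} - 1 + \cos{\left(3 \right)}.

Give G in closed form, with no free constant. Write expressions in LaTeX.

Differentiate the proposed G(w) back; it has to land on the given G'(w).
A general antiderivative is \cos{\left(3 w \right)} - \frac{e^{- 2 w}}{4} + C.
The condition gives C = - \frac{e^{2}}{4} - 1 + \cos{\left(3 \right)} - (- \frac{e^{2}}{4} + \cos{\left(3 \right)}) = -1.
So G(w) = \cos{\left(3 w \right)} - 1 - \frac{e^{- 2 w}}{4}.
Check: d/dw[\cos{\left(3 w \right)} - 1 - \frac{e^{- 2 w}}{4}] = \frac{\left(- 6 e^{2 w} \sin{\left(3 w \right)} + 1\right) e^{- 2 w}}{2}, which equals G'(w).

G(w) = \cos{\left(3 w \right)} - 1 - \frac{e^{- 2 w}}{4}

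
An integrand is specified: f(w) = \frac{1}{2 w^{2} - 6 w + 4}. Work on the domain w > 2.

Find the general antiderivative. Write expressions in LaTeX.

The denominator factors as 2 \left(w - 2\right) \left(w - 1\right); partial fractions split f into directly integrable pieces: - \frac{1}{2 \left(w - 1\right)} + \frac{1}{2 \left(w - 2\right)}.
Check: d/dw[\frac{\log{\left(w - 2 \right)} - \log{\left(w - 1 \right)}}{2}] = \frac{1}{2 w^{2} - 6 w + 4} = f(w).

F(w) = \frac{\log{\left(w - 2 \right)} - \log{\left(w - 1 \right)}}{2} + C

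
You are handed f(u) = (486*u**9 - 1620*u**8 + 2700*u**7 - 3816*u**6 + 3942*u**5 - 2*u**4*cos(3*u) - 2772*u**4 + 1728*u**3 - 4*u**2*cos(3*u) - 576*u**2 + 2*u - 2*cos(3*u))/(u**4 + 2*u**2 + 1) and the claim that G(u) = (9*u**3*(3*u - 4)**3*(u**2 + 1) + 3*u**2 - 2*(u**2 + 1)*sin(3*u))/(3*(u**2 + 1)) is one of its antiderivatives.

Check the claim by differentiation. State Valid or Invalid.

Valid. The derivative of G reproduces f.

d/du[G] = (486*u**9 - 1620*u**8 + 2700*u**7 - 3816*u**6 + 3942*u**5 - 2*u**4*cos(3*u) - 2772*u**4 + 1728*u**3 - 4*u**2*cos(3*u) - 576*u**2 + 2*u - 2*cos(3*u))/(u**4 + 2*u**2 + 1)
This equals f(u) exactly, so the claim holds.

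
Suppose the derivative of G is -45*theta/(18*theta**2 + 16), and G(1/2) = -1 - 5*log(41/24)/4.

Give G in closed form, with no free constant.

G(theta) = -5*log(9*theta**2 + 8)/4 - 1 + 5*log(6)/4

The substitution u = 3*theta**2/2 + 4/3 works: G'(theta) is exactly (dG/du)*(du/dtheta) for that inner function.
A general antiderivative is -5*log(3*theta**2/2 + 4/3)/4 + C.
The condition gives C = -1 - 5*log(41/24)/4 - (-5*log(41/24)/4) = -1.
So G(theta) = -5*log(9*theta**2 + 8)/4 - 1 + 5*log(6)/4.
Check: d/dtheta[-5*log(9*theta**2 + 8)/4 - 1 + 5*log(6)/4] = -45*theta/(18*theta**2 + 16) = G'(theta).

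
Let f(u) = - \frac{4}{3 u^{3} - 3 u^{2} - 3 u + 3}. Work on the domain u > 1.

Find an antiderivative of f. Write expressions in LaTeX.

Factor the denominator (3 \left(u - 1\right)^{2} \left(u + 1\right)) and decompose: f = - \frac{1}{3 \left(u + 1\right)} + \frac{1}{3 \left(u - 1\right)} - \frac{2}{3 \left(u - 1\right)^{2}}; each piece integrates to a log, atan, or power term.
Check: d/du[\frac{\left(u - 1\right) \log{\left(u - 1 \right)} - \left(u - 1\right) \log{\left(u + 1 \right)} + 2}{3 \left(u - 1\right)}] = - \frac{4}{3 u^{3} - 3 u^{2} - 3 u + 3} = f(u).

An antiderivative is F(u) = \frac{\left(u - 1\right) \log{\left(u - 1 \right)} - \left(u - 1\right) \log{\left(u + 1 \right)} + 2}{3 \left(u - 1\right)}.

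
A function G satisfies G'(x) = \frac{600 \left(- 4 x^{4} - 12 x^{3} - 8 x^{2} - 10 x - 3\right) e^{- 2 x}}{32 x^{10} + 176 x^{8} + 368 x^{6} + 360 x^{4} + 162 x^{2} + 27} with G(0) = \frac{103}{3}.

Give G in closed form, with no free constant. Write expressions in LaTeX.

G(x) = \frac{\left(8 x^{6} e^{2 x} + 28 x^{4} e^{2 x} + 30 x^{2} e^{2 x} + 9 e^{2 x} + 300\right) e^{- 2 x}}{\left(2 x^{2} + 1\right) \left(2 x^{2} + 3\right)^{2}}

For G(x) to be correct, d/dx[G] must agree with the stated G'(x) identically.
A general antiderivative is \frac{50 e^{- 2 x}}{\left(2 x^{2} + 1\right) \left(\frac{2 x^{4}}{3} + 2 x^{2} + \frac{3}{2}\right)} + C.
The condition gives C = \frac{103}{3} - (\frac{100}{3}) = 1.
So G(x) = \frac{\left(8 x^{6} e^{2 x} + 28 x^{4} e^{2 x} + 30 x^{2} e^{2 x} + 9 e^{2 x} + 300\right) e^{- 2 x}}{\left(2 x^{2} + 1\right) \left(2 x^{2} + 3\right)^{2}}.
Check: d/dx[\frac{\left(8 x^{6} e^{2 x} + 28 x^{4} e^{2 x} + 30 x^{2} e^{2 x} + 9 e^{2 x} + 300\right) e^{- 2 x}}{\left(2 x^{2} + 1\right) \left(2 x^{2} + 3\right)^{2}}] = \frac{- 2400 x^{4} - 7200 x^{3} - 4800 x^{2} - 6000 x - 1800}{32 x^{10} e^{2 x} + 176 x^{8} e^{2 x} + 368 x^{6} e^{2 x} + 360 x^{4} e^{2 x} + 162 x^{2} e^{2 x} + 27 e^{2 x}}, which equals G'(x).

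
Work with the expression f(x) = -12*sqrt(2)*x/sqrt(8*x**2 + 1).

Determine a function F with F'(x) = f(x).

The substitution u = 4*x**2 + 1/2 works: f is exactly (dF/du)*(du/dx) for that inner function.
Check: d/dx[-3*sqrt(4*x**2 + 1/2)] = -12*sqrt(2)*x/sqrt(8*x**2 + 1) = f(x).

An antiderivative is F(x) = -3*sqrt(4*x**2 + 1/2).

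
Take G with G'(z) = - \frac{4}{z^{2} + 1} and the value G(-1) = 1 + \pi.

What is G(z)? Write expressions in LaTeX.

G(z) = 1 - 4 \operatorname{atan}{\left(z \right)}

A candidate passes only if d/dz[G] lands on the given G'(z) exactly.
A general antiderivative is - 4 \operatorname{atan}{\left(z \right)} + C.
The condition gives C = 1 + \pi - (\pi) = 1.
So G(z) = 1 - 4 \operatorname{atan}{\left(z \right)}.
Check: d/dz[1 - 4 \operatorname{atan}{\left(z \right)}] = - \frac{4}{z^{2} + 1} = G'(z).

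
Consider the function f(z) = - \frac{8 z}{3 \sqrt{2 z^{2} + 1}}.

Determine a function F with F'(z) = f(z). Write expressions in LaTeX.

An antiderivative is F(z) = - \frac{4 \sqrt{2 z^{2} + 1}}{3}.

The substitution u = 2 z^{2} + 1 works: f is exactly (dF/du)*(du/dz) for that inner function.
Check: d/dz[- \frac{4 \sqrt{2 z^{2} + 1}}{3}] = - \frac{8 z}{3 \sqrt{2 z^{2} + 1}} = f(z).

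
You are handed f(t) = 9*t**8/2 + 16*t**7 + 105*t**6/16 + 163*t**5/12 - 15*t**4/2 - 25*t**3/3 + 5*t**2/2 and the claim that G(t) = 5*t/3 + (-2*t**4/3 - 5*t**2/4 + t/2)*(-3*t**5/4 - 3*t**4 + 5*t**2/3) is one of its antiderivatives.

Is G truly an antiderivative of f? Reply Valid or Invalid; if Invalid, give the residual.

d/dt[G] = 9*t**8/2 + 16*t**7 + 105*t**6/16 + 163*t**5/12 - 15*t**4/2 - 25*t**3/3 + 5*t**2/2 + 5/3
d/dt[G] - f(t) = 5/3 != 0.

Invalid: d/dt[G] - f = 5/3, which is not 0.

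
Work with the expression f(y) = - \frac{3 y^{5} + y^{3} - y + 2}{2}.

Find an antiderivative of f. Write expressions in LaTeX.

Whatever form F(y) takes, F'(y) = f(y) is non-negotiable.
Check: d/dy[- \frac{y^{6}}{4} - \frac{y^{4}}{8} + \frac{y^{2}}{4} - y] = - \frac{3 y^{5}}{2} - \frac{y^{3}}{2} + \frac{y}{2} - 1, which equals f(y).

An antiderivative is F(y) = - \frac{y^{6}}{4} - \frac{y^{4}}{8} + \frac{y^{2}}{4} - y.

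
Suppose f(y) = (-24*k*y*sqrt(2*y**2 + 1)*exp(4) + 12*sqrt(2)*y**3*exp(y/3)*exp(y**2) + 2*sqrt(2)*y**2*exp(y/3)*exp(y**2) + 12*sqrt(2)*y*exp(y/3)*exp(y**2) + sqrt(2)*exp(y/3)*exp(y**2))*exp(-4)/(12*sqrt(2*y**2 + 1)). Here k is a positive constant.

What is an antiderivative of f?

An antiderivative is F(y) = sqrt(2)*(-2*sqrt(2)*k*y**2 + sqrt(2*y**2 + 1)*exp(-4)*exp(y/3)*exp(y**2))/4.

A candidate is checked by its d/dy: the result must match f(y).
Check: d/dy[sqrt(2)*(-2*sqrt(2)*k*y**2 + sqrt(2*y**2 + 1)*exp(-4)*exp(y/3)*exp(y**2))/4] = (-24*k*y*sqrt(2*y**2 + 1)*exp(4) + 12*sqrt(2)*y**3*exp(y/3)*exp(y**2) + 2*sqrt(2)*y**2*exp(y/3)*exp(y**2) + 12*sqrt(2)*y*exp(y/3)*exp(y**2) + sqrt(2)*exp(y/3)*exp(y**2))*exp(-4)/(12*sqrt(2*y**2 + 1)) = f(y).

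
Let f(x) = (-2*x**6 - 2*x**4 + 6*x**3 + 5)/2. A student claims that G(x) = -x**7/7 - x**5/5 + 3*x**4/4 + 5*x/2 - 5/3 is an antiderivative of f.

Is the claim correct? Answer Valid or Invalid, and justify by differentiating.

d/dx[G] = -x**6 - x**4 + 3*x**3 + 5/2
This equals f(x) exactly, so the claim holds.

Valid - the claim checks out under differentiation.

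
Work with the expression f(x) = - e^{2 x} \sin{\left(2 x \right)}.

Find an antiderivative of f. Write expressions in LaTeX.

An antiderivative is F(x) = \frac{\left(- \sin{\left(2 x \right)} + \cos{\left(2 x \right)}\right) e^{2 x}}{4}.

Whatever form F(x) takes, F'(x) = f(x) is non-negotiable.
Check: d/dx[\frac{\left(- \sin{\left(2 x \right)} + \cos{\left(2 x \right)}\right) e^{2 x}}{4}] = - e^{2 x} \sin{\left(2 x \right)} = f(x).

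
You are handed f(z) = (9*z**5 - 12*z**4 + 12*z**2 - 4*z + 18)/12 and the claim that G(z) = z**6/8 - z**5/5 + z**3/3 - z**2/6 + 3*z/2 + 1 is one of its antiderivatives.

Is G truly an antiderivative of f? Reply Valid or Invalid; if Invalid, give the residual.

d/dz[G] = 3*z**5/4 - z**4 + z**2 - z/3 + 3/2
This equals f(z) exactly, so the claim holds.

Valid. The derivative of G reproduces f.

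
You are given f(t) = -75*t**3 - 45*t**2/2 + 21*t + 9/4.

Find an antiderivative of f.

An antiderivative is F(t) = -3*(10*t**2 + 2*t - 3)**2/16.

The substitution u = 5*t**2 + t - 3/2 works: f is exactly (dF/du)*(du/dt) for that inner function.
Check: d/dt[-3*(10*t**2 + 2*t - 3)**2/16] = -75*t**3 - 45*t**2/2 + 21*t + 9/4 = f(t).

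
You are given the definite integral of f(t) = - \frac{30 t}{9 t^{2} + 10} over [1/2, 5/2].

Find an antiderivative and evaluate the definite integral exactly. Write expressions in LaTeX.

f matches the chain-rule pattern g'(h)*h' with inner function h(t) = \frac{3 t^{2}}{2} + \frac{5}{3}; substituting u = h(t) collapses the integral.
F(t) = - \frac{5 \log{\left(\frac{3 t^{2}}{2} + \frac{5}{3} \right)}}{3} is an antiderivative of f.
Check: d/dt[- \frac{5 \log{\left(\frac{3 t^{2}}{2} + \frac{5}{3} \right)}}{3}] = - \frac{30 t}{9 t^{2} + 10} = f(t).
F(5/2) = - \frac{5 \log{\left(\frac{265}{24} \right)}}{3}; F(1/2) = - \frac{5 \log{\left(\frac{49}{24} \right)}}{3}.
Integral = F(5/2) - F(1/2) = - \frac{5 \log{\left(\frac{265}{24} \right)}}{3} + \frac{5 \log{\left(\frac{49}{24} \right)}}{3}.

Antiderivative: F(t) = - \frac{5 \log{\left(\frac{3 t^{2}}{2} + \frac{5}{3} \right)}}{3}; value = - \frac{5 \log{\left(\frac{265}{24} \right)}}{3} + \frac{5 \log{\left(\frac{49}{24} \right)}}{3}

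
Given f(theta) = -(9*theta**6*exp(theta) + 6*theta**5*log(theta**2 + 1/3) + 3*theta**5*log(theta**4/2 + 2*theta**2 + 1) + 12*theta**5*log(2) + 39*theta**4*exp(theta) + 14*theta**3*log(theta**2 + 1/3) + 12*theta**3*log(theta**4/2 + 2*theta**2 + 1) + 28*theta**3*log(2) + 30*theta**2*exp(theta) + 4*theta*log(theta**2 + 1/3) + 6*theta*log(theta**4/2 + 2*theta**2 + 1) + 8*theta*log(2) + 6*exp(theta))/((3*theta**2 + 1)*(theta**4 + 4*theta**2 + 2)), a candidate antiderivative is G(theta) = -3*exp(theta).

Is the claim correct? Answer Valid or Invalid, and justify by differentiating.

Invalid: d/dtheta[G] - f = (6*theta**5*log(theta**2 + 1/3) + 3*theta**5*log(theta**4/2 + 2*theta**2 + 1) + 12*theta**5*log(2) + 14*theta**3*log(theta**2 + 1/3) + 12*theta**3*log(theta**4/2 + 2*theta**2 + 1) + 28*theta**3*log(2) + 4*theta*log(theta**2 + 1/3) + 6*theta*log(theta**4/2 + 2*theta**2 + 1) + 8*theta*log(2))/(3*theta**6 + 13*theta**4 + 10*theta**2 + 2), which is not 0.

d/dtheta[G] = -3*exp(theta)
d/dtheta[G] - f(theta) = (6*theta**5*log(theta**2 + 1/3) + 3*theta**5*log(theta**4/2 + 2*theta**2 + 1) + 12*theta**5*log(2) + 14*theta**3*log(theta**2 + 1/3) + 12*theta**3*log(theta**4/2 + 2*theta**2 + 1) + 28*theta**3*log(2) + 4*theta*log(theta**2 + 1/3) + 6*theta*log(theta**4/2 + 2*theta**2 + 1) + 8*theta*log(2))/(3*theta**6 + 13*theta**4 + 10*theta**2 + 2) != 0.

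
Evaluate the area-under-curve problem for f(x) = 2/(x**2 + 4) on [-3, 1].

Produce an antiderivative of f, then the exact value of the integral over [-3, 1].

Recover f(x) by differentiating a candidate F(x); any mismatch rules it out.
F(x) = atan(x/2) is an antiderivative of f.
Check: d/dx[atan(x/2)] = 2/(x**2 + 4) = f(x).
F(1) = atan(1/2); F(-3) = -atan(3/2).
Integral = F(1) - F(-3) = atan(1/2) + atan(3/2).

Antiderivative: F(x) = atan(x/2); value = atan(1/2) + atan(3/2)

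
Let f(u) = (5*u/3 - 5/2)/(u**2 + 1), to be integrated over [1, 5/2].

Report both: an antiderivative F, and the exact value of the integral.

Antiderivative: F(u) = 5*(log(u**2 + 1) - 3*atan(u))/6; value = -5*atan(5/2)/2 - 5*log(2)/6 + 5*log(29/4)/6 + 5*pi/8

Since d/du undoes antidifferentiation here, F'(u) = f(u) is required of F(u).
F(u) = 5*(log(u**2 + 1) - 3*atan(u))/6 is an antiderivative of f.
Check: d/du[5*(log(u**2 + 1) - 3*atan(u))/6] = (10*u - 15)/(6*u**2 + 6), which equals f(u).
F(5/2) = -5*atan(5/2)/2 + 5*log(29/4)/6; F(1) = -5*pi/8 + 5*log(2)/6.
Integral = F(5/2) - F(1) = -5*atan(5/2)/2 - 5*log(2)/6 + 5*log(29/4)/6 + 5*pi/8.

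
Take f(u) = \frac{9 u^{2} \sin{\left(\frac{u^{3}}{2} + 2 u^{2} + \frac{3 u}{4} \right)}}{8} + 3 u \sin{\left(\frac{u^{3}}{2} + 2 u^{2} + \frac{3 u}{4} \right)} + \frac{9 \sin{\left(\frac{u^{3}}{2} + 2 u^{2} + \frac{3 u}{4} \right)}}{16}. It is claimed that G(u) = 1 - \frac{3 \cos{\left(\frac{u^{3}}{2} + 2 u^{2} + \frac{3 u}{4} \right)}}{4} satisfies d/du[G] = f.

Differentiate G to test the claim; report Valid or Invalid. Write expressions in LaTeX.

d/du[G] = \frac{9 u^{2} \sin{\left(\frac{u^{3}}{2} + 2 u^{2} + \frac{3 u}{4} \right)}}{8} + 3 u \sin{\left(\frac{u^{3}}{2} + 2 u^{2} + \frac{3 u}{4} \right)} + \frac{9 \sin{\left(\frac{u^{3}}{2} + 2 u^{2} + \frac{3 u}{4} \right)}}{16}
This equals f(u) exactly, so the claim holds.

Valid: G'(u) = f(u).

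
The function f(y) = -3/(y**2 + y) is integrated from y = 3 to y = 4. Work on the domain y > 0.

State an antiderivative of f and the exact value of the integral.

Antiderivative: F(y) = -3*log(y) + 3*log(y + 1); value = -6*log(4) + 3*log(3) + 3*log(5)

Factor the denominator (y*(y + 1)) and decompose: f = 3/(y + 1) - 3/y; each piece integrates to a log, atan, or power term.
F(y) = -3*log(y) + 3*log(y + 1) is an antiderivative of f.
Check: d/dy[-3*log(y) + 3*log(y + 1)] = -3/(y**2 + y) = f(y).
F(4) = -3*log(4) + 3*log(5); F(3) = -3*log(3) + 3*log(4).
Integral = F(4) - F(3) = -6*log(4) + 3*log(3) + 3*log(5).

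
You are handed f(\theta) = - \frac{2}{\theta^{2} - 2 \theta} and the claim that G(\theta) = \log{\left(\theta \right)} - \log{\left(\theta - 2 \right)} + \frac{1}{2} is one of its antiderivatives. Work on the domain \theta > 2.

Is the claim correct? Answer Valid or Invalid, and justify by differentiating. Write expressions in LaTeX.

d/d\theta[G] = - \frac{2}{\theta^{2} - 2 \theta}
This equals f(\theta) exactly, so the claim holds.

Valid - differentiating G returns exactly f.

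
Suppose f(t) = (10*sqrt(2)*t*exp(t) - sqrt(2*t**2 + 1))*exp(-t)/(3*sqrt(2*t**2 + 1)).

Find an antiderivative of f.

An antiderivative is F(t) = 5*sqrt(4*t**2 + 2)/3 + exp(-t)/3.

Recover f(t) by differentiating a candidate F(t); any mismatch rules it out.
Check: d/dt[5*sqrt(4*t**2 + 2)/3 + exp(-t)/3] = (10*sqrt(2)*t*exp(t) - sqrt(2*t**2 + 1))*exp(-t)/(3*sqrt(2*t**2 + 1)) = f(t).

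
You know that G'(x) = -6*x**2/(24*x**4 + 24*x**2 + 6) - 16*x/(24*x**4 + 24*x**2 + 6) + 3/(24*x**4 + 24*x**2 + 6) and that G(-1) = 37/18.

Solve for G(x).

Recognize the product-rule pattern: G'(x) = u'v + uv' with u = 1/(2*x**2 + 1), v = x/2 + 2/3, so integration by parts undoes it.
A general antiderivative is (x/2 + 2/3)/(2*x**2 + 1) + C.
The condition gives C = 37/18 - (1/18) = 2.
So G(x) = (24*x**2 + 3*x + 16)/(12*x**2 + 6).
Check: d/dx[(24*x**2 + 3*x + 16)/(12*x**2 + 6)] = (-6*x**2 - 16*x + 3)/(24*x**4 + 24*x**2 + 6), which equals G'(x).

G(x) = (24*x**2 + 3*x + 16)/(12*x**2 + 6)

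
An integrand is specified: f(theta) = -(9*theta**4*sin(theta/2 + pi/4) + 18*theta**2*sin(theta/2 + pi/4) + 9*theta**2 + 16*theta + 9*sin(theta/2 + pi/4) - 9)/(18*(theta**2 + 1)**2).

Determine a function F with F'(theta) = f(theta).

A candidate is checked by its d/dtheta: the result must match f(theta).
Check: d/dtheta[(9*theta + 18*(theta**2 + 1)*cos(theta/2 + pi/4) + 8)/(18*(theta**2 + 1))] = (-9*theta**4*sin(theta/2 + pi/4) - 18*theta**2*sin(theta/2 + pi/4) - 9*theta**2 - 16*theta - 9*sin(theta/2 + pi/4) + 9)/(18*theta**4 + 36*theta**2 + 18), which equals f(theta).

An antiderivative is F(theta) = (9*theta + 18*(theta**2 + 1)*cos(theta/2 + pi/4) + 8)/(18*(theta**2 + 1)).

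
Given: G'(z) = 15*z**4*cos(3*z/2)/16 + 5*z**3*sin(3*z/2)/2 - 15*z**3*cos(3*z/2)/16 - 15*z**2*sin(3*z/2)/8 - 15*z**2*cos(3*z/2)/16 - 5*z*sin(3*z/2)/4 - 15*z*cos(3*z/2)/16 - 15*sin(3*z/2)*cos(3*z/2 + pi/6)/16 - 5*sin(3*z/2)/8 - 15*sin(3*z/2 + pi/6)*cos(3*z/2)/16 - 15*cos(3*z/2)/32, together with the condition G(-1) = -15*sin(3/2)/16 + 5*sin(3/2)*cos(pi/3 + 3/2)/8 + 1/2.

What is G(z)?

G(z) = 5*z**4*sin(3*z/2)/8 - 5*z**3*sin(3*z/2)/8 - 5*z**2*sin(3*z/2)/8 - 5*z*sin(3*z/2)/8 - 5*sin(3*z/2)*sin(3*z/2 + pi/6)/8 - 5*sin(3*z/2)/16 + 1/2

G'(z) has the shape u'v + uv' for u = 5*z**4/8 - 5*z**3/8 - 5*z**2/8 - 5*z/8 - 5*sin(3*z/2 + pi/6)/8 - 5/16 and v = sin(3*z/2) — it is the derivative of the product u*v.
A general antiderivative is 5*(z**4/2 - z**3/2 - z**2/2 - z/2 - sin(3*z/2 + pi/6)/2 - 1/4)*sin(3*z/2)/4 + C.
The condition gives C = -15*sin(3/2)/16 + 5*sin(3/2)*cos(pi/3 + 3/2)/8 + 1/2 - (-15*sin(3/2)/16 + 5*sin(3/2)*cos(pi/3 + 3/2)/8) = 1/2.
So G(z) = 5*z**4*sin(3*z/2)/8 - 5*z**3*sin(3*z/2)/8 - 5*z**2*sin(3*z/2)/8 - 5*z*sin(3*z/2)/8 - 5*sin(3*z/2)*sin(3*z/2 + pi/6)/8 - 5*sin(3*z/2)/16 + 1/2.
Check: d/dz[5*z**4*sin(3*z/2)/8 - 5*z**3*sin(3*z/2)/8 - 5*z**2*sin(3*z/2)/8 - 5*z*sin(3*z/2)/8 - 5*sin(3*z/2)*sin(3*z/2 + pi/6)/8 - 5*sin(3*z/2)/16 + 1/2] = 15*z**4*cos(3*z/2)/16 + 5*z**3*sin(3*z/2)/2 - 15*z**3*cos(3*z/2)/16 - 15*z**2*sin(3*z/2)/8 - 15*z**2*cos(3*z/2)/16 - 5*z*sin(3*z/2)/4 - 15*z*cos(3*z/2)/16 - 15*sin(3*z/2)*cos(3*z/2 + pi/6)/16 - 5*sin(3*z/2)/8 - 15*sin(3*z/2 + pi/6)*cos(3*z/2)/16 - 15*cos(3*z/2)/32 = G'(z).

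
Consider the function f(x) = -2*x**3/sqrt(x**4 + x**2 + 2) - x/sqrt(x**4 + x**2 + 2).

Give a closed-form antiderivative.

An antiderivative is F(x) = -sqrt(x**4 + x**2 + 2).

The substitution u = x**4 + x**2 + 2 works: f is exactly (dF/du)*(du/dx) for that inner function.
Check: d/dx[-sqrt(x**4 + x**2 + 2)] = (-2*x**3 - x)/sqrt(x**4 + x**2 + 2), which equals f(x).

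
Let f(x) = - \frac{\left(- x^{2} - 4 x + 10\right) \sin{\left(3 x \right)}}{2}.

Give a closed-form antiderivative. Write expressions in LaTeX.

An antiderivative is F(x) = \frac{- 9 x^{2} \cos{\left(3 x \right)} + 6 x \sin{\left(3 x \right)} - 36 x \cos{\left(3 x \right)} + 12 \sin{\left(3 x \right)} + 92 \cos{\left(3 x \right)}}{54}.

A candidate is checked by its d/dx: the result must match f(x).
Check: d/dx[\frac{- 9 x^{2} \cos{\left(3 x \right)} + 6 x \sin{\left(3 x \right)} - 36 x \cos{\left(3 x \right)} + 12 \sin{\left(3 x \right)} + 92 \cos{\left(3 x \right)}}{54}] = \frac{x^{2} \sin{\left(3 x \right)}}{2} + 2 x \sin{\left(3 x \right)} - 5 \sin{\left(3 x \right)}, which equals f(x).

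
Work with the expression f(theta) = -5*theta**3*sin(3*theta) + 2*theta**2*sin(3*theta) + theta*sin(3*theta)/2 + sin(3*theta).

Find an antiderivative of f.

An antiderivative is F(theta) = 5*theta**3*cos(3*theta)/3 - 5*theta**2*sin(3*theta)/3 - 2*theta**2*cos(3*theta)/3 + 4*theta*sin(3*theta)/9 - 23*theta*cos(3*theta)/18 + 23*sin(3*theta)/54 - 5*cos(3*theta)/27.

The integrand splits into summands that can be handled one at a time.
Check: d/dtheta[5*theta**3*cos(3*theta)/3 - 5*theta**2*sin(3*theta)/3 - 2*theta**2*cos(3*theta)/3 + 4*theta*sin(3*theta)/9 - 23*theta*cos(3*theta)/18 + 23*sin(3*theta)/54 - 5*cos(3*theta)/27] = -5*theta**3*sin(3*theta) + 2*theta**2*sin(3*theta) + theta*sin(3*theta)/2 + sin(3*theta) = f(theta).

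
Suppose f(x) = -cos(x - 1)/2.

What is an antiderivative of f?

An antiderivative is F(x) = -sin(x - 1)/2.

An antiderivative F(x) passes only if d/dx[F] lands on f(x) exactly.
Check: d/dx[-sin(x - 1)/2] = -cos(x - 1)/2 = f(x).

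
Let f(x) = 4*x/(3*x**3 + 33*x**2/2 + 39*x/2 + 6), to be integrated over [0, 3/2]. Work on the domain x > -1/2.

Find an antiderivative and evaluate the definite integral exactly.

Antiderivative: F(x) = 8*(-3*log(x + 1/2) + 7*log(x + 1) - 4*log(x + 4))/63; value = -32*log(11/2)/63 - 16*log(2)/21 + 32*log(4)/63 + 8*log(5/2)/9

Factor the denominator (3*(x + 1)*(x + 4)*(2*x + 1)) and decompose: f = -16/(21*(2*x + 1)) - 32/(63*(x + 4)) + 8/(9*(x + 1)); each piece integrates to a log, atan, or power term.
F(x) = 8*(-3*log(x + 1/2) + 7*log(x + 1) - 4*log(x + 4))/63 is an antiderivative of f.
Check: d/dx[8*(-3*log(x + 1/2) + 7*log(x + 1) - 4*log(x + 4))/63] = 8*x/(6*x**3 + 33*x**2 + 39*x + 12), which equals f(x).
F(3/2) = -32*log(11/2)/63 - 8*log(2)/21 + 8*log(5/2)/9; F(0) = -32*log(4)/63 + 8*log(2)/21.
Integral = F(3/2) - F(0) = -32*log(11/2)/63 - 16*log(2)/21 + 32*log(4)/63 + 8*log(5/2)/9.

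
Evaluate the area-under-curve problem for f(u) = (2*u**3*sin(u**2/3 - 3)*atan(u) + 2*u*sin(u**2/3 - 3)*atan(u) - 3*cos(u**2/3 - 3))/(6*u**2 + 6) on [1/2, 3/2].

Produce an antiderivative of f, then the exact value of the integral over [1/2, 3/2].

Recognize the product-rule pattern: f = v'r + vr' with v = -atan(u)/2, r = cos(u**2/3 - 3), so integration by parts undoes it.
F(u) = -cos(u**2/3 - 3)*atan(u)/2 is an antiderivative of f.
Check: d/du[-cos(u**2/3 - 3)*atan(u)/2] = (2*u**3*sin(u**2/3 - 3)*atan(u) + 2*u*sin(u**2/3 - 3)*atan(u) - 3*cos(u**2/3 - 3))/(6*u**2 + 6) = f(u).
F(3/2) = -cos(9/4)*atan(3/2)/2; F(1/2) = -cos(35/12)*atan(1/2)/2.
Integral = F(3/2) - F(1/2) = cos(35/12)*atan(1/2)/2 - cos(9/4)*atan(3/2)/2.

Antiderivative: F(u) = -cos(u**2/3 - 3)*atan(u)/2; value = cos(35/12)*atan(1/2)/2 - cos(9/4)*atan(3/2)/2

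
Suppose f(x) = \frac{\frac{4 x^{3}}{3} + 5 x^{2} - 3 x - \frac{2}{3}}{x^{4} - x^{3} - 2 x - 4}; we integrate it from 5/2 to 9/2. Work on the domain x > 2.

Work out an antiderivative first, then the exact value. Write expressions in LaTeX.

Antiderivative: F(x) = \frac{8 \log{\left(x - 2 \right)} - 4 \log{\left(x + 1 \right)} + 2 \log{\left(x^{2} + 2 \right)} + 9 \sqrt{2} \operatorname{atan}{\left(\frac{\sqrt{2} x}{2} \right)}}{6}; value = - \frac{3 \sqrt{2} \operatorname{atan}{\left(\frac{5 \sqrt{2}}{4} \right)}}{2} - \frac{2 \log{\left(\frac{11}{2} \right)}}{3} - \frac{\log{\left(\frac{33}{4} \right)}}{3} + \frac{2 \log{\left(\frac{7}{2} \right)}}{3} + \frac{4 \log{\left(2 \right)}}{3} + \frac{\log{\left(\frac{89}{4} \right)}}{3} + \frac{4 \log{\left(\frac{5}{2} \right)}}{3} + \frac{3 \sqrt{2} \operatorname{atan}{\left(\frac{9 \sqrt{2}}{4} \right)}}{2}

Factor the denominator (3 \left(x - 2\right) \left(x + 1\right) \left(x^{2} + 2\right)) and decompose: f = \frac{2 x + 9}{3 \left(x^{2} + 2\right)} - \frac{2}{3 \left(x + 1\right)} + \frac{4}{3 \left(x - 2\right)}; each piece integrates to a log, atan, or power term.
F(x) = \frac{8 \log{\left(x - 2 \right)} - 4 \log{\left(x + 1 \right)} + 2 \log{\left(x^{2} + 2 \right)} + 9 \sqrt{2} \operatorname{atan}{\left(\frac{\sqrt{2} x}{2} \right)}}{6} is an antiderivative of f.
Check: d/dx[\frac{8 \log{\left(x - 2 \right)} - 4 \log{\left(x + 1 \right)} + 2 \log{\left(x^{2} + 2 \right)} + 9 \sqrt{2} \operatorname{atan}{\left(\frac{\sqrt{2} x}{2} \right)}}{6}] = \frac{4 x^{3} + 15 x^{2} - 9 x - 2}{3 x^{4} - 3 x^{3} - 6 x - 12}, which equals f(x).
F(9/2) = - \frac{2 \log{\left(\frac{11}{2} \right)}}{3} + \frac{\log{\left(\frac{89}{4} \right)}}{3} + \frac{4 \log{\left(\frac{5}{2} \right)}}{3} + \frac{3 \sqrt{2} \operatorname{atan}{\left(\frac{9 \sqrt{2}}{4} \right)}}{2}; F(5/2) = - \frac{4 \log{\left(2 \right)}}{3} - \frac{2 \log{\left(\frac{7}{2} \right)}}{3} + \frac{\log{\left(\frac{33}{4} \right)}}{3} + \frac{3 \sqrt{2} \operatorname{atan}{\left(\frac{5 \sqrt{2}}{4} \right)}}{2}.
Integral = F(9/2) - F(5/2) = - \frac{3 \sqrt{2} \operatorname{atan}{\left(\frac{5 \sqrt{2}}{4} \right)}}{2} - \frac{2 \log{\left(\frac{11}{2} \right)}}{3} - \frac{\log{\left(\frac{33}{4} \right)}}{3} + \frac{2 \log{\left(\frac{7}{2} \right)}}{3} + \frac{4 \log{\left(2 \right)}}{3} + \frac{\log{\left(\frac{89}{4} \right)}}{3} + \frac{4 \log{\left(\frac{5}{2} \right)}}{3} + \frac{3 \sqrt{2} \operatorname{atan}{\left(\frac{9 \sqrt{2}}{4} \right)}}{2}.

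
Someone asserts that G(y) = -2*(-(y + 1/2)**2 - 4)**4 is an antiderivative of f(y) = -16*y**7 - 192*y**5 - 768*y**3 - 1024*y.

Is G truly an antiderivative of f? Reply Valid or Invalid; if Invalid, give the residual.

Invalid: d/dy[G] - f = -56*y**6 - 84*y**5 - 550*y**4 - 515*y**3 - 2805*y**2/2 - 2551*y/4 - 4913/8, which is not 0.

d/dy[G] = -16*y**7 - 56*y**6 - 276*y**5 - 550*y**4 - 1283*y**3 - 2805*y**2/2 - 6647*y/4 - 4913/8
d/dy[G] - f(y) = -56*y**6 - 84*y**5 - 550*y**4 - 515*y**3 - 2805*y**2/2 - 2551*y/4 - 4913/8 != 0.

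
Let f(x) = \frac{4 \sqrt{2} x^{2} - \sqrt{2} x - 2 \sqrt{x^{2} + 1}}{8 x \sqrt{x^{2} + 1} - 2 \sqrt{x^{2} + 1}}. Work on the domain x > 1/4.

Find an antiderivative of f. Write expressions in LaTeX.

An antiderivative is F(x) = \sqrt{\frac{x^{2}}{2} + \frac{1}{2}} - \frac{\log{\left(2 x - \frac{1}{2} \right)}}{4}.

Since d/dx undoes antidifferentiation here, F'(x) = f(x) is required of F(x).
Check: d/dx[\sqrt{\frac{x^{2}}{2} + \frac{1}{2}} - \frac{\log{\left(2 x - \frac{1}{2} \right)}}{4}] = \frac{4 \sqrt{2} x^{2} - \sqrt{2} x - 2 \sqrt{x^{2} + 1}}{8 x \sqrt{x^{2} + 1} - 2 \sqrt{x^{2} + 1}} = f(x).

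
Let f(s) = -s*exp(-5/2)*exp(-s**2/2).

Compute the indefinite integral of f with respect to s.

F(s) = exp(-s**2/2 - 5/2) + C

f matches the chain-rule pattern g'(h)*h' with inner function h(s) = -s**2/2 - 5/2; substituting u = h(s) collapses the integral.
Check: d/ds[exp(-s**2/2 - 5/2)] = -s*exp(-5/2)*exp(-s**2/2) = f(s).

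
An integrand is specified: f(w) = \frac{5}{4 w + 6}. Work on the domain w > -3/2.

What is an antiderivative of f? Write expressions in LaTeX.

For F(w) to be correct the identity F'(w) - f(w) = 0 must hold.
Check: d/dw[\frac{5 \log{\left(2 w + 3 \right)}}{4}] = \frac{5}{4 w + 6} = f(w).

An antiderivative is F(w) = \frac{5 \log{\left(2 w + 3 \right)}}{4}.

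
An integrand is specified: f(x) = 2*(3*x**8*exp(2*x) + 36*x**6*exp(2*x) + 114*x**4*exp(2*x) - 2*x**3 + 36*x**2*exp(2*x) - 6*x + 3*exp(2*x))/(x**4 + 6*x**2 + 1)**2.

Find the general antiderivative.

Check any antiderivative F(x) by computing F'(x) and comparing it with f(x).
Check: d/dx[(3*x**4*exp(2*x) + 18*x**2*exp(2*x) + 3*exp(2*x) + 1)/(x**4 + 6*x**2 + 1)] = (6*x**8*exp(2*x) + 72*x**6*exp(2*x) + 228*x**4*exp(2*x) - 4*x**3 + 72*x**2*exp(2*x) - 12*x + 6*exp(2*x))/(x**8 + 12*x**6 + 38*x**4 + 12*x**2 + 1), which equals f(x).

F(x) = (3*x**4*exp(2*x) + 18*x**2*exp(2*x) + 3*exp(2*x) + 1)/(x**4 + 6*x**2 + 1) + C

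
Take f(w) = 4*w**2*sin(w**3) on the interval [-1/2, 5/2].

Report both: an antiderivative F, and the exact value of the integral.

Check any antiderivative F(w) by computing F'(w) and comparing it with f(w).
F(w) = -4*cos(w**3)/3 is an antiderivative of f.
Check: d/dw[-4*cos(w**3)/3] = 4*w**2*sin(w**3) = f(w).
F(5/2) = -4*cos(125/8)/3; F(-1/2) = -4*cos(1/8)/3.
Integral = F(5/2) - F(-1/2) = 4*cos(1/8)/3 - 4*cos(125/8)/3.

Antiderivative: F(w) = -4*cos(w**3)/3; value = 4*cos(1/8)/3 - 4*cos(125/8)/3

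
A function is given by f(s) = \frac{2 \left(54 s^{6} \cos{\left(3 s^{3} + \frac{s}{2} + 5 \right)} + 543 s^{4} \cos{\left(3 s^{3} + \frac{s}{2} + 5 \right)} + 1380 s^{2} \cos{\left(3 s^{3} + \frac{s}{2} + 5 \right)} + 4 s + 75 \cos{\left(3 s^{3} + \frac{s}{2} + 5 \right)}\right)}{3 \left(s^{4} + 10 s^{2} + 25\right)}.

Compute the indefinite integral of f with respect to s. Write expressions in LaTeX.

F(s) = \frac{4 \left(3 \left(s^{2} + 5\right) \sin{\left(3 s^{3} + \frac{s}{2} + 5 \right)} - 1\right)}{3 \left(s^{2} + 5\right)} + C

For F(s) to be correct the identity F'(s) - f(s) = 0 must hold.
Check: d/ds[\frac{4 \left(3 \left(s^{2} + 5\right) \sin{\left(3 s^{3} + \frac{s}{2} + 5 \right)} - 1\right)}{3 \left(s^{2} + 5\right)}] = \frac{108 s^{6} \cos{\left(3 s^{3} + \frac{s}{2} + 5 \right)} + 1086 s^{4} \cos{\left(3 s^{3} + \frac{s}{2} + 5 \right)} + 2760 s^{2} \cos{\left(3 s^{3} + \frac{s}{2} + 5 \right)} + 8 s + 150 \cos{\left(3 s^{3} + \frac{s}{2} + 5 \right)}}{3 s^{4} + 30 s^{2} + 75}, which equals f(s).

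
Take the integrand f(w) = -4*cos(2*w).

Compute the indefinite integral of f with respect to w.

F(w) = -2*sin(2*w) + C

Whatever form F(w) takes, F'(w) = f(w) is non-negotiable.
Check: d/dw[-2*sin(2*w)] = -4*cos(2*w) = f(w).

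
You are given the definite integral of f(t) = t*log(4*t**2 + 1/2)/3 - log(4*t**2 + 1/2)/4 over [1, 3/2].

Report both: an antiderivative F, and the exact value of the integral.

Antiderivative: F(t) = t**2*log(4*t**2 + 1/2)/6 - t**2/6 - t*log(4*t**2 + 1/2)/4 + t/2 + log(t**2 + 1/8)/48 - sqrt(2)*atan(2*sqrt(2)*t)/8; value = -sqrt(2)*atan(3*sqrt(2))/8 - log(9/8)/48 + log(19/8)/48 + 1/24 + log(9/2)/12 + sqrt(2)*atan(2*sqrt(2))/8

The integrand splits into summands that can be handled one at a time.
F(t) = t**2*log(4*t**2 + 1/2)/6 - t**2/6 - t*log(4*t**2 + 1/2)/4 + t/2 + log(t**2 + 1/8)/48 - sqrt(2)*atan(2*sqrt(2)*t)/8 is an antiderivative of f.
Check: d/dt[t**2*log(4*t**2 + 1/2)/6 - t**2/6 - t*log(4*t**2 + 1/2)/4 + t/2 + log(t**2 + 1/8)/48 - sqrt(2)*atan(2*sqrt(2)*t)/8] = t*log(4*t**2 + 1/2)/3 - log(4*t**2 + 1/2)/4 = f(t).
F(3/2) = -sqrt(2)*atan(3*sqrt(2))/8 + log(19/8)/48 + 3/8; F(1) = -sqrt(2)*atan(2*sqrt(2))/8 - log(9/2)/12 + log(9/8)/48 + 1/3.
Integral = F(3/2) - F(1) = -sqrt(2)*atan(3*sqrt(2))/8 - log(9/8)/48 + log(19/8)/48 + 1/24 + log(9/2)/12 + sqrt(2)*atan(2*sqrt(2))/8.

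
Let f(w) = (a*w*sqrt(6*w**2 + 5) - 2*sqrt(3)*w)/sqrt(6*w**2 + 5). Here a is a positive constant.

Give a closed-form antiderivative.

An antiderivative is F(w) = a*w**2/2 - sqrt(2*w**2 + 5/3).

Since d/dw undoes antidifferentiation here, F'(w) = f(w) is required of F(w).
Check: d/dw[a*w**2/2 - sqrt(2*w**2 + 5/3)] = (a*w*sqrt(6*w**2 + 5) - 2*sqrt(3)*w)/sqrt(6*w**2 + 5) = f(w).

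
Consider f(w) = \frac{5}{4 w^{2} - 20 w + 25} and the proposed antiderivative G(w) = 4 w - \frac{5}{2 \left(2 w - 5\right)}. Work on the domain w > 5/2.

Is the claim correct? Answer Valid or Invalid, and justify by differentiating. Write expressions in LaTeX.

Invalid: d/dw[G] - f = 4, which is not 0.

d/dw[G] = \frac{16 w^{2} - 80 w + 105}{4 w^{2} - 20 w + 25}
d/dw[G] - f(w) = 4 != 0.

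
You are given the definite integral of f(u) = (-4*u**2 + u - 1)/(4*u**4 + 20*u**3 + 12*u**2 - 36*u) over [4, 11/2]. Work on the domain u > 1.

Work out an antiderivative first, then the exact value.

Factor the denominator (4*u*(u - 1)*(u + 3)**2) and decompose: f = 5/(144*(u + 3)) - 5/(6*(u + 3)**2) - 1/(16*(u - 1)) + 1/(36*u); each piece integrates to a log, atan, or power term.
F(u) = (4*u*log(u) - 9*u*log(u - 1) + 5*u*log(u + 3) + 12*log(u) - 27*log(u - 1) + 15*log(u + 3) + 120)/(144*(u + 3)) is an antiderivative of f.
Check: d/du[(4*u*log(u) - 9*u*log(u - 1) + 5*u*log(u + 3) + 12*log(u) - 27*log(u - 1) + 15*log(u + 3) + 120)/(144*(u + 3))] = (-4*u**2 + u - 1)/(4*u**4 + 20*u**3 + 12*u**2 - 36*u) = f(u).
F(11/2) = -log(9/2)/16 + log(11/2)/36 + 5*log(17/2)/144 + 5/51; F(4) = -log(3)/16 + log(4)/36 + 5*log(7)/144 + 5/42.
Integral = F(11/2) - F(4) = -log(9/2)/16 - 5*log(7)/144 - log(4)/36 - 5/238 + log(11/2)/36 + log(3)/16 + 5*log(17/2)/144.

Antiderivative: F(u) = (4*u*log(u) - 9*u*log(u - 1) + 5*u*log(u + 3) + 12*log(u) - 27*log(u - 1) + 15*log(u + 3) + 120)/(144*(u + 3)); value = -log(9/2)/16 - 5*log(7)/144 - log(4)/36 - 5/238 + log(11/2)/36 + log(3)/16 + 5*log(17/2)/144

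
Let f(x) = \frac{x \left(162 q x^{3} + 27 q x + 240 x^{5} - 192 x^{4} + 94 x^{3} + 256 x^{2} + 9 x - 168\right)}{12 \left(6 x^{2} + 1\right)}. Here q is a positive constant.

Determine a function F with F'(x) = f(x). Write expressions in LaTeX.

An antiderivative is F(x) = \frac{3 q x^{3}}{4} + \frac{2 x^{5}}{3} - \frac{2 x^{4}}{3} + \frac{x^{3}}{4} + 2 x^{2} - \frac{3 \log{\left(2 x^{2} + \frac{1}{3} \right)}}{2}.

Since d/dx undoes antidifferentiation here, F'(x) = f(x) is required of F(x).
Check: d/dx[\frac{3 q x^{3}}{4} + \frac{2 x^{5}}{3} - \frac{2 x^{4}}{3} + \frac{x^{3}}{4} + 2 x^{2} - \frac{3 \log{\left(2 x^{2} + \frac{1}{3} \right)}}{2}] = \frac{162 q x^{4} + 27 q x^{2} + 240 x^{6} - 192 x^{5} + 94 x^{4} + 256 x^{3} + 9 x^{2} - 168 x}{72 x^{2} + 12}, which equals f(x).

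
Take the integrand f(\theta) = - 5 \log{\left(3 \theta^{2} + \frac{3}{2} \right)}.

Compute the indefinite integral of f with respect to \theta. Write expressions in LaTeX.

F(\theta) = - 5 \theta \log{\left(\theta^{2} + \frac{1}{2} \right)} - 5 \theta \log{\left(3 \right)} + 10 \theta - 5 \sqrt{2} \operatorname{atan}{\left(\sqrt{2} \theta \right)} + C

An antiderivative F(\theta) passes only if d/d\theta[F] lands on f(\theta) exactly.
Check: d/d\theta[- 5 \theta \log{\left(\theta^{2} + \frac{1}{2} \right)} - 5 \theta \log{\left(3 \right)} + 10 \theta - 5 \sqrt{2} \operatorname{atan}{\left(\sqrt{2} \theta \right)}] = - 5 \log{\left(\theta^{2} + \frac{1}{2} \right)} - 5 \log{\left(3 \right)}, which equals f(\theta).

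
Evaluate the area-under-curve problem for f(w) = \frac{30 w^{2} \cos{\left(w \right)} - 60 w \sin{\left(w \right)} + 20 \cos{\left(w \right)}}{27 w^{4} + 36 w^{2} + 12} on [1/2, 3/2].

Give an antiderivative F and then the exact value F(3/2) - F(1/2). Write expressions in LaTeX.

Antiderivative: F(w) = \frac{10 \sin{\left(w \right)}}{3 \left(3 w^{2} + 2\right)}; value = - \frac{40 \sin{\left(\frac{1}{2} \right)}}{33} + \frac{8 \sin{\left(\frac{3}{2} \right)}}{21}

Recognize the product-rule pattern: f = u'v + uv' with u = \frac{10}{3 \left(3 w^{2} + 2\right)}, v = \sin{\left(w \right)}, so integration by parts undoes it.
F(w) = \frac{10 \sin{\left(w \right)}}{3 \left(3 w^{2} + 2\right)} is an antiderivative of f.
Check: d/dw[\frac{10 \sin{\left(w \right)}}{3 \left(3 w^{2} + 2\right)}] = \frac{30 w^{2} \cos{\left(w \right)} - 60 w \sin{\left(w \right)} + 20 \cos{\left(w \right)}}{27 w^{4} + 36 w^{2} + 12} = f(w).
F(3/2) = \frac{8 \sin{\left(\frac{3}{2} \right)}}{21}; F(1/2) = \frac{40 \sin{\left(\frac{1}{2} \right)}}{33}.
Integral = F(3/2) - F(1/2) = - \frac{40 \sin{\left(\frac{1}{2} \right)}}{33} + \frac{8 \sin{\left(\frac{3}{2} \right)}}{21}.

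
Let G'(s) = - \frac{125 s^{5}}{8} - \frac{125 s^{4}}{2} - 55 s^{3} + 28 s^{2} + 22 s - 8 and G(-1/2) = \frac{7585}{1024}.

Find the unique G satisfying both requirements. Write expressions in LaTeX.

G(s) = \frac{\left(- 5 s^{2} - 8 s + 4\right)^{3} + 48}{48}

G'(s) matches the chain-rule pattern g'(h)*h' with inner function h(s) = - \frac{5 s^{2}}{4} - 2 s + 1; substituting u = h(s) collapses the integral.
A general antiderivative is \frac{4 \left(- \frac{5 s^{2}}{4} - 2 s + 1\right)^{3}}{3} + C.
The condition gives C = \frac{7585}{1024} - (\frac{6561}{1024}) = 1.
So G(s) = \frac{\left(- 5 s^{2} - 8 s + 4\right)^{3} + 48}{48}.
Check: d/ds[\frac{\left(- 5 s^{2} - 8 s + 4\right)^{3} + 48}{48}] = - \frac{125 s^{5}}{8} - \frac{125 s^{4}}{2} - 55 s^{3} + 28 s^{2} + 22 s - 8 = G'(s).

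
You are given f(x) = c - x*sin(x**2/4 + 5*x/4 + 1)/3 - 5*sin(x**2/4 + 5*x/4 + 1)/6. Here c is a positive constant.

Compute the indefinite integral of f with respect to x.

F(x) = (3*c*x + 2*cos(x**2/4 + 5*x/4 + 1))/3 + C

Integrate term by term and add the pieces.
Check: d/dx[(3*c*x + 2*cos(x**2/4 + 5*x/4 + 1))/3] = c - x*sin(x**2/4 + 5*x/4 + 1)/3 - 5*sin(x**2/4 + 5*x/4 + 1)/6 = f(x).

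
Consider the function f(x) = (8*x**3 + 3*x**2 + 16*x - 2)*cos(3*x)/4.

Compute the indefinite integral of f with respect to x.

F(x) = (72*x**3*sin(3*x) + 27*x**2*sin(3*x) + 72*x**2*cos(3*x) + 96*x*sin(3*x) + 18*x*cos(3*x) - 24*sin(3*x) + 32*cos(3*x))/108 + C

Since d/dx undoes antidifferentiation here, F'(x) = f(x) is required of F(x).
Check: d/dx[(72*x**3*sin(3*x) + 27*x**2*sin(3*x) + 72*x**2*cos(3*x) + 96*x*sin(3*x) + 18*x*cos(3*x) - 24*sin(3*x) + 32*cos(3*x))/108] = 2*x**3*cos(3*x) + 3*x**2*cos(3*x)/4 + 4*x*cos(3*x) - cos(3*x)/2, which equals f(x).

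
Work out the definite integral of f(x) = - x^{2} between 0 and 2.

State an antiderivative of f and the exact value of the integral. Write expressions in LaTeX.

For F(x) to be correct the identity F'(x) - f(x) = 0 must hold.
F(x) = - \frac{x^{3}}{3} is an antiderivative of f.
Check: d/dx[- \frac{x^{3}}{3}] = - x^{2} = f(x).
F(2) = - \frac{8}{3}; F(0) = 0.
Integral = F(2) - F(0) = - \frac{8}{3}.

Antiderivative: F(x) = - \frac{x^{3}}{3}; value = - \frac{8}{3}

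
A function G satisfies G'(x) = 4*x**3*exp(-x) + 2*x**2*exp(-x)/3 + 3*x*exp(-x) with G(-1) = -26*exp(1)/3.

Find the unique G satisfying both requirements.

G(x) = -4*x**3*exp(-x) - 38*x**2*exp(-x)/3 - 85*x*exp(-x)/3 - 85*exp(-x)/3

Recognize the product-rule pattern: G'(x) = u'v + uv' with u = -4*x**3 - 38*x**2/3 - 85*x/3 - 85/3, v = exp(-x), so integration by parts undoes it.
A general antiderivative is (-12*x**3 - 38*x**2 - 85*x - 85)*exp(-x)/3 + C.
The condition gives C = -26*exp(1)/3 - (-26*exp(1)/3) = 0.
So G(x) = -4*x**3*exp(-x) - 38*x**2*exp(-x)/3 - 85*x*exp(-x)/3 - 85*exp(-x)/3.
Check: d/dx[-4*x**3*exp(-x) - 38*x**2*exp(-x)/3 - 85*x*exp(-x)/3 - 85*exp(-x)/3] = (12*x**3 + 2*x**2 + 9*x)*exp(-x)/3, which equals G'(x).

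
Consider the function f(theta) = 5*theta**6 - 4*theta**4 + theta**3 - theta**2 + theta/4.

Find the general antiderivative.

F(theta) = 5*theta**7/7 - 4*theta**5/5 + theta**4/4 - theta**3/3 + theta**2/8 + C

Integrate term by term and add the pieces.
Check: d/dtheta[5*theta**7/7 - 4*theta**5/5 + theta**4/4 - theta**3/3 + theta**2/8] = 5*theta**6 - 4*theta**4 + theta**3 - theta**2 + theta/4 = f(theta).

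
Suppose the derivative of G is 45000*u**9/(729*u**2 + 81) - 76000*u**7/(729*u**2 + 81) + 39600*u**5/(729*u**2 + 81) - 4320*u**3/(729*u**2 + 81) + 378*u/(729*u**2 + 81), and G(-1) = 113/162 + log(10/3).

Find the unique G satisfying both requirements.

Integrate term by term and add the pieces.
A general antiderivative is (5*u**2/3 - 1)**4 + log(3*u**2 + 1/3) + C.
The condition gives C = 113/162 + log(10/3) - (16/81 + log(10/3)) = 1/2.
So G(u) = (2*(5*u**2 - 3)**4 + 162*log(3*u**2 + 1/3) + 81)/162.
Check: d/du[(2*(5*u**2 - 3)**4 + 162*log(3*u**2 + 1/3) + 81)/162] = (45000*u**9 - 76000*u**7 + 39600*u**5 - 4320*u**3 + 378*u)/(729*u**2 + 81), which equals G'(u).

G(u) = (2*(5*u**2 - 3)**4 + 162*log(3*u**2 + 1/3) + 81)/162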